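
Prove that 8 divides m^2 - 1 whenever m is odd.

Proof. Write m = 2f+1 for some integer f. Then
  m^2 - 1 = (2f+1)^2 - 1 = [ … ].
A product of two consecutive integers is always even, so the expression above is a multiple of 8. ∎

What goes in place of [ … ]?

(2f+1)^2 - 1 = 4f^2 + 4f + 1 - 1 = 4f^2 + 4f = 4f(f+1).
Since f and f+1 are consecutive, f(f+1) is even, and 4·(even) is a multiple of 8.

4f(f + 1)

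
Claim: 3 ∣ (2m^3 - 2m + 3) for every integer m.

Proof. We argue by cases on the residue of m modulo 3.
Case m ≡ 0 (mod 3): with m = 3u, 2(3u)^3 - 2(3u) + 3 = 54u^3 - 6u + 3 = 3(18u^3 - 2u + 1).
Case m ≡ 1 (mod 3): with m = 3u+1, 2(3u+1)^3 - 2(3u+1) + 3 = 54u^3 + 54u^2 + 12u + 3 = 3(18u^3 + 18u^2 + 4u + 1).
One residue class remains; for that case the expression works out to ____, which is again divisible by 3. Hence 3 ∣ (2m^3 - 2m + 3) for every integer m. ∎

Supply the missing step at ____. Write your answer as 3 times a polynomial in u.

3(18u^3 + 36u^2 + 22u + 5)

The residues treated are {0, 1}, so the missing case is m ≡ 2 (mod 3); write m = 3u+2.
Then 2(3u+2)^3 - 2(3u+2) + 3 = 54u^3 + 108u^2 + 66u + 15 = 3(18u^3 + 36u^2 + 22u + 5).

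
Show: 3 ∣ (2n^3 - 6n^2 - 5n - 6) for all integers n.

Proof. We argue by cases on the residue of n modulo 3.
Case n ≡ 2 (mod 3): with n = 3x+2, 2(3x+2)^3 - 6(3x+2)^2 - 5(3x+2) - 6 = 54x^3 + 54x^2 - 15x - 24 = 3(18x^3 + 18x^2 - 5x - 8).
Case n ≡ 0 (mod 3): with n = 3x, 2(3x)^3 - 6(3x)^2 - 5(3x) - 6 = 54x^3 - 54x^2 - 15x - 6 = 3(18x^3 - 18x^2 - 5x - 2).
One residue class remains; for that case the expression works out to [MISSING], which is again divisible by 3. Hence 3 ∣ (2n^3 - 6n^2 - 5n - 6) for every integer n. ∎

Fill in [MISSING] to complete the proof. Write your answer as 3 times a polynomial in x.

The residues treated are {2, 0}, so the missing case is n ≡ 1 (mod 3); write n = 3x+1.
Then 2(3x+1)^3 - 6(3x+1)^2 - 5(3x+1) - 6 = 54x^3 - 33x - 15 = 3(18x^3 - 11x - 5).

3(18x^3 - 11x - 5)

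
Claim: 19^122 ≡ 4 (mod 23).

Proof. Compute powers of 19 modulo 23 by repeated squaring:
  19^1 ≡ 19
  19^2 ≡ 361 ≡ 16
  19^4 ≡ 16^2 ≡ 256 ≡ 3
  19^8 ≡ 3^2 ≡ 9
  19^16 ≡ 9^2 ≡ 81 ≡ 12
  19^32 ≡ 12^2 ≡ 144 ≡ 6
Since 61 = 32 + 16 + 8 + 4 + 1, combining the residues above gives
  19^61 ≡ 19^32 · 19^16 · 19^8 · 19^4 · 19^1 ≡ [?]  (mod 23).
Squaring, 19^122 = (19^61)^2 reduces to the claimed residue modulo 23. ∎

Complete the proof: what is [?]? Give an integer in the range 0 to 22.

19^32 · 19^16 · 19^8 · 19^4 · 19^1 ≡ 6 · 12 · 9 · 3 · 19 = 36936.
36936 mod 23 = 21, so 19^61 ≡ 21 (mod 23).

21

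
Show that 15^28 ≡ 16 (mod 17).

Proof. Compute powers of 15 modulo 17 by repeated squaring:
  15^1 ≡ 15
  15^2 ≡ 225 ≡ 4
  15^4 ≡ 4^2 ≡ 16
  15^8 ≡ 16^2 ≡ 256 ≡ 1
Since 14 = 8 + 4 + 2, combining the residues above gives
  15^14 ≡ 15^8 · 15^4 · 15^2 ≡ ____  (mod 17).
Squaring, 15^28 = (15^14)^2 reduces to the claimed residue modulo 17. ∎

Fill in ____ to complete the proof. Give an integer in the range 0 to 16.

13

Multiply the listed residues: 1 · 16 · 4 = 16 → 64.
Reducing modulo 17: 64 = 3·17 + 13, so 15^14 ≡ 13.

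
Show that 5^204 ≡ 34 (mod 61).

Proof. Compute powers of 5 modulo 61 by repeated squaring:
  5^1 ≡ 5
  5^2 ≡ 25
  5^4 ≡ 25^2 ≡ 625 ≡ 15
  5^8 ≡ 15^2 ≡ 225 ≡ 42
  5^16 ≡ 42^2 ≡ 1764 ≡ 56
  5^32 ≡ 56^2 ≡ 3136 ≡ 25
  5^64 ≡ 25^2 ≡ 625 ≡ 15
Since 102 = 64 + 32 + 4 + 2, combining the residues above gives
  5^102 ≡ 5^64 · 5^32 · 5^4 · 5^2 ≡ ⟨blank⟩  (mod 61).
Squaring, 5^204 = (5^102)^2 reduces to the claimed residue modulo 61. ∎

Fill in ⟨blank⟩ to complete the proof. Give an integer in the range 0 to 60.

20

Multiply the listed residues: 15 · 25 · 15 · 25 = 375 → 5625 → 140625.
Reducing modulo 61: 140625 = 2305·61 + 20, so 5^102 ≡ 20.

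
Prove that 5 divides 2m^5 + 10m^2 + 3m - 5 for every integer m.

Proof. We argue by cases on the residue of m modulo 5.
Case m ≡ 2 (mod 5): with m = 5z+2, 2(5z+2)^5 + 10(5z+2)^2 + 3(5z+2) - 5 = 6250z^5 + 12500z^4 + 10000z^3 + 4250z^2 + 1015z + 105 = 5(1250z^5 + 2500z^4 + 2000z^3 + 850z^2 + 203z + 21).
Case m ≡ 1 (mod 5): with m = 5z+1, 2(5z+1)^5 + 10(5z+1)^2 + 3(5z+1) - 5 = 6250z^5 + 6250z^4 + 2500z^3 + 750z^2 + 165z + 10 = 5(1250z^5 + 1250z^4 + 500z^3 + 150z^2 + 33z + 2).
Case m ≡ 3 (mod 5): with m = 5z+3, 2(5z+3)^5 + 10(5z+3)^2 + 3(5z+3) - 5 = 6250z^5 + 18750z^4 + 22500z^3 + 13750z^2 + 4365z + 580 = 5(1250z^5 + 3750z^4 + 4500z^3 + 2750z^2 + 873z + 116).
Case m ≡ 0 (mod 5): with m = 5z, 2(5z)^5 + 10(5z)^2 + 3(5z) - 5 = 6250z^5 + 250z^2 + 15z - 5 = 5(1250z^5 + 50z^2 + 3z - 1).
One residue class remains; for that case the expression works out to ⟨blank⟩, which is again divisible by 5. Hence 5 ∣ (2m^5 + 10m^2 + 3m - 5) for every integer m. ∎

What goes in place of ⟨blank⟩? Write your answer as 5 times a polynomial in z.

5(1250z^5 + 5000z^4 + 8000z^3 + 6450z^2 + 2643z + 443)

The residues treated are {2, 1, 3, 0}, so the missing case is m ≡ 4 (mod 5); write m = 5z+4.
Then 2(5z+4)^5 + 10(5z+4)^2 + 3(5z+4) - 5 = 6250z^5 + 25000z^4 + 40000z^3 + 32250z^2 + 13215z + 2215 = 5(1250z^5 + 5000z^4 + 8000z^3 + 6450z^2 + 2643z + 443).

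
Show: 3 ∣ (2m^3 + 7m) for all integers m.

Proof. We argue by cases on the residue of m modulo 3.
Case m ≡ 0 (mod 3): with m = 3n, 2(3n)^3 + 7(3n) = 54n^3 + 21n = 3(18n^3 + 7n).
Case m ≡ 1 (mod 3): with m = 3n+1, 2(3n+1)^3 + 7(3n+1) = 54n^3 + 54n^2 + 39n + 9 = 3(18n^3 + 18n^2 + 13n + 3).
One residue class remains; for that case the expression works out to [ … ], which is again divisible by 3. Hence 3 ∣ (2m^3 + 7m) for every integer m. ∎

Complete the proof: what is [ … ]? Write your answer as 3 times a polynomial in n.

The residues treated are {0, 1}, so the missing case is m ≡ 2 (mod 3); write m = 3n+2.
Then 2(3n+2)^3 + 7(3n+2) = 54n^3 + 108n^2 + 93n + 30 = 3(18n^3 + 36n^2 + 31n + 10).

3(18n^3 + 36n^2 + 31n + 10)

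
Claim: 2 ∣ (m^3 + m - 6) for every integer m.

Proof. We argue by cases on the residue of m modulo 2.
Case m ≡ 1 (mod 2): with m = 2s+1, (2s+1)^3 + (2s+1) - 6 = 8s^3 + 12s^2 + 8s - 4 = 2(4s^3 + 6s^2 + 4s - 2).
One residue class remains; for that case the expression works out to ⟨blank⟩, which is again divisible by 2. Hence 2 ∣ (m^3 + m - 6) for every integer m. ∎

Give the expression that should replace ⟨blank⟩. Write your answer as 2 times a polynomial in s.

2(4s^3 + s - 3)

Only m ≡ 0 (mod 2) is unaccounted for. Put m = 2s:
(2s)^3 + (2s) - 6 expands to 8s^3 + 2s - 6,
and factoring out 2 leaves 2(4s^3 + s - 3).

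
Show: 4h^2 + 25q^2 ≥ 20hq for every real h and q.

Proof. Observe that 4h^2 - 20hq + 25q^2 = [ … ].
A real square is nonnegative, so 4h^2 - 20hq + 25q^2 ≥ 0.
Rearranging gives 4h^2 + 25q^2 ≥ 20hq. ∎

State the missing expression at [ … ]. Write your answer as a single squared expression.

4h^2 - 20hq + 25q^2 is a perfect-square trinomial: the outer terms are (2h)^2 and (5q)^2, and the cross term is -2·2h·5q.
So 4h^2 - 20hq + 25q^2 = (2h - 5q)^2 ≥ 0.

(2h - 5q)^2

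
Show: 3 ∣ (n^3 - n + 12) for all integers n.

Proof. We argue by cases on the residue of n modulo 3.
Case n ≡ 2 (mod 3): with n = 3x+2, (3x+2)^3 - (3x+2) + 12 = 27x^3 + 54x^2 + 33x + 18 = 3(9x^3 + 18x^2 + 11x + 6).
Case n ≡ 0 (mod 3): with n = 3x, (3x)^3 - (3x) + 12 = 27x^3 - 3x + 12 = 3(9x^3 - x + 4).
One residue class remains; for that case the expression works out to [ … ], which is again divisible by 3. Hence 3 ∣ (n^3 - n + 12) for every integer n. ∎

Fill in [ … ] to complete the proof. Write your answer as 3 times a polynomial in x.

Only n ≡ 1 (mod 3) is unaccounted for. Put n = 3x+1:
(3x+1)^3 - (3x+1) + 12 expands to 27x^3 + 27x^2 + 6x + 12,
and factoring out 3 leaves 3(9x^3 + 9x^2 + 2x + 4).

3(9x^3 + 9x^2 + 2x + 4)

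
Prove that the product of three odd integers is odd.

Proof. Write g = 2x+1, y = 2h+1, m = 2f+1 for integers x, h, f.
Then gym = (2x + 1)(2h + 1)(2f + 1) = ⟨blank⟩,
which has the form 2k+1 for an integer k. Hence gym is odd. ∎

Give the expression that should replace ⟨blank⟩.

(2x + 1)(2h + 1)(2f + 1) = 8fhx + 4fh + 4fx + 2f + 4hx + 2h + 2x + 1
= 2(4fhx + 2fh + 2fx + f + 2hx + h + x) + 1.
Since 4fhx + 2fh + 2fx + f + 2hx + h + x is an integer, the product is of the form 2k+1 for an integer k.

2(4fhx + 2fh + 2fx + f + 2hx + h + x) + 1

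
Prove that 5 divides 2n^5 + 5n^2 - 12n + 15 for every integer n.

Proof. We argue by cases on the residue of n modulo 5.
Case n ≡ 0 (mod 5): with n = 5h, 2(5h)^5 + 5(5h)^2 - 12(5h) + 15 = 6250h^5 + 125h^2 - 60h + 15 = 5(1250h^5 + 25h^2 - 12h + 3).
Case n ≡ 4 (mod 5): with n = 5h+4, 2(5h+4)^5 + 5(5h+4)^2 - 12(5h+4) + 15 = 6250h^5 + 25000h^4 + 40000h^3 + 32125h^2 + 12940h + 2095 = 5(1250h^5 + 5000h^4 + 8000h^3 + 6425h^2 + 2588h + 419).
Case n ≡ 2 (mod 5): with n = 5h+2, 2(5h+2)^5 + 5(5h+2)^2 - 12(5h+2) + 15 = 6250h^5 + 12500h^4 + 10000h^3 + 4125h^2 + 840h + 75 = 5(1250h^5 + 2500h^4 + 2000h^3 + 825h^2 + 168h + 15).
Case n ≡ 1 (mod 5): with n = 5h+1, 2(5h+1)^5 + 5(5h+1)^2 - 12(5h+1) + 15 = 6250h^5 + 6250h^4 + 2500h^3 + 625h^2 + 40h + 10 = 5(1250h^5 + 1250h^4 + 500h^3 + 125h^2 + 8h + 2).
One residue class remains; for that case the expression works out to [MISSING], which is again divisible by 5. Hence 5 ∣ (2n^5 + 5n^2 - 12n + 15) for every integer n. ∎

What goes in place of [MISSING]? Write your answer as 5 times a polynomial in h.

The residues treated are {0, 4, 2, 1}, so the missing case is n ≡ 3 (mod 5); write n = 5h+3.
Then 2(5h+3)^5 + 5(5h+3)^2 - 12(5h+3) + 15 = 6250h^5 + 18750h^4 + 22500h^3 + 13625h^2 + 4140h + 510 = 5(1250h^5 + 3750h^4 + 4500h^3 + 2725h^2 + 828h + 102).

5(1250h^5 + 3750h^4 + 4500h^3 + 2725h^2 + 828h + 102)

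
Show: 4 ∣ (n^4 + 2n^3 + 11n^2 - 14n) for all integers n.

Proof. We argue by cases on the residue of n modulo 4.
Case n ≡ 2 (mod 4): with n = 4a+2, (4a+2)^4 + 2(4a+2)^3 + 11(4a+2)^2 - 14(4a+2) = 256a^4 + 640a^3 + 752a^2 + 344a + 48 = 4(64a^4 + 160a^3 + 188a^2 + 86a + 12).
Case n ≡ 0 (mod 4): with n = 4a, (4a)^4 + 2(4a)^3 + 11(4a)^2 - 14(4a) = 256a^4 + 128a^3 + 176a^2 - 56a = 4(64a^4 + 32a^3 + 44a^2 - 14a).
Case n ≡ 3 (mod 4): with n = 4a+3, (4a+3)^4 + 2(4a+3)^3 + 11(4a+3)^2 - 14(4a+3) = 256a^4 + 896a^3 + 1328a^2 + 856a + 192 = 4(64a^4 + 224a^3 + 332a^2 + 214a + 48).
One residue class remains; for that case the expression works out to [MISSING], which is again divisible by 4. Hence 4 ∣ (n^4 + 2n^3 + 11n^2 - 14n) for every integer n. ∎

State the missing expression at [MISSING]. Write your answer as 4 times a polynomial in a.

4(64a^4 + 96a^3 + 92a^2 + 18a)

The residues treated are {2, 0, 3}, so the missing case is n ≡ 1 (mod 4); write n = 4a+1.
Then (4a+1)^4 + 2(4a+1)^3 + 11(4a+1)^2 - 14(4a+1) = 256a^4 + 384a^3 + 368a^2 + 72a = 4(64a^4 + 96a^3 + 92a^2 + 18a).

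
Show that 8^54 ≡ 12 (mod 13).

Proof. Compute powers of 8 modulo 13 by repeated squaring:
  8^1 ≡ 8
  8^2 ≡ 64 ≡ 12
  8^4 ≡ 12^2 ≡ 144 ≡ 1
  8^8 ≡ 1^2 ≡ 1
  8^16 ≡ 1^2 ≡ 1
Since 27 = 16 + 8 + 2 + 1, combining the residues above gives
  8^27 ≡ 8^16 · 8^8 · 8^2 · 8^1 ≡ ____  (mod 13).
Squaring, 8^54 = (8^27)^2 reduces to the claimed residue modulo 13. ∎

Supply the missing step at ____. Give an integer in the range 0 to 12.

8^16 · 8^8 · 8^2 · 8^1 ≡ 1 · 1 · 12 · 8 = 96.
96 mod 13 = 5, so 8^27 ≡ 5 (mod 13).

5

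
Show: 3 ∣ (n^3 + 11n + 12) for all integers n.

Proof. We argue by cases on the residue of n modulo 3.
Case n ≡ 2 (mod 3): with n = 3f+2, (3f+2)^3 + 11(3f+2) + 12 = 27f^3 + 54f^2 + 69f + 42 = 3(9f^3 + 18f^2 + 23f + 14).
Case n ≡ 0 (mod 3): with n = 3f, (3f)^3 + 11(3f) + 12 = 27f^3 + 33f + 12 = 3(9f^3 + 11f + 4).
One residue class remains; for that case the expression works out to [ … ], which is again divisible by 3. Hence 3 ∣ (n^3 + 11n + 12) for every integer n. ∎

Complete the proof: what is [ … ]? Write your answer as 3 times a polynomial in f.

3(9f^3 + 9f^2 + 14f + 8)

Only n ≡ 1 (mod 3) is unaccounted for. Put n = 3f+1:
(3f+1)^3 + 11(3f+1) + 12 expands to 27f^3 + 27f^2 + 42f + 24,
and factoring out 3 leaves 3(9f^3 + 9f^2 + 14f + 8).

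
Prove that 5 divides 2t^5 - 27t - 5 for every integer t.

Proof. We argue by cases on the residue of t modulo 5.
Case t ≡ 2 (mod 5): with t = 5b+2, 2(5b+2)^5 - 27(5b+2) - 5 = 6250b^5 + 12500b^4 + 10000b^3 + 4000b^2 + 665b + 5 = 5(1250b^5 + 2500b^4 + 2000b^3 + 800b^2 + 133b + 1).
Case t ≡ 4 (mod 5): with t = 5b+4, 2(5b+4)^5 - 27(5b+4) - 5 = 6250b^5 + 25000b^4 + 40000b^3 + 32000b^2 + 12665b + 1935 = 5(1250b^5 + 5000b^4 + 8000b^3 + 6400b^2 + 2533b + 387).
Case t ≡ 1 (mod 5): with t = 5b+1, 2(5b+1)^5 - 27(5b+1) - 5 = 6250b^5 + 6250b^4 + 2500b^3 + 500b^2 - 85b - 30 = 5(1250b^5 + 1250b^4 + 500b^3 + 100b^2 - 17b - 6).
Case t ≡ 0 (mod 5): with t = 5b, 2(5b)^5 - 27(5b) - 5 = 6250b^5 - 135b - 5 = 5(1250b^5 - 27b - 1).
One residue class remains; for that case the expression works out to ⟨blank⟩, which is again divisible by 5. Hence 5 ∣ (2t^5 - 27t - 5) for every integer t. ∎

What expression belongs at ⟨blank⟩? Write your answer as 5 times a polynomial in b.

The residues treated are {2, 4, 1, 0}, so the missing case is t ≡ 3 (mod 5); write t = 5b+3.
Then 2(5b+3)^5 - 27(5b+3) - 5 = 6250b^5 + 18750b^4 + 22500b^3 + 13500b^2 + 3915b + 400 = 5(1250b^5 + 3750b^4 + 4500b^3 + 2700b^2 + 783b + 80).

5(1250b^5 + 3750b^4 + 4500b^3 + 2700b^2 + 783b + 80)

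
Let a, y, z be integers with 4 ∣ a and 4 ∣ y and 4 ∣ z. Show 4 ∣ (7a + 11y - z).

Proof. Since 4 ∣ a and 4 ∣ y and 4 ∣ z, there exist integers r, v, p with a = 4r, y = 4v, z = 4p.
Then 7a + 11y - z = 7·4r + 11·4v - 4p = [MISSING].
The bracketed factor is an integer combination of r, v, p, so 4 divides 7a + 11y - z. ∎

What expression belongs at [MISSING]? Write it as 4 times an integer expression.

4(-p + 7r + 11v)

Each term has a factor of 4: 7·4r + 11·4v - 4p = 4·(-p + 7r + 11v).
Since -p + 7r + 11v is an integer, 4 ∣ (7a + 11y - z).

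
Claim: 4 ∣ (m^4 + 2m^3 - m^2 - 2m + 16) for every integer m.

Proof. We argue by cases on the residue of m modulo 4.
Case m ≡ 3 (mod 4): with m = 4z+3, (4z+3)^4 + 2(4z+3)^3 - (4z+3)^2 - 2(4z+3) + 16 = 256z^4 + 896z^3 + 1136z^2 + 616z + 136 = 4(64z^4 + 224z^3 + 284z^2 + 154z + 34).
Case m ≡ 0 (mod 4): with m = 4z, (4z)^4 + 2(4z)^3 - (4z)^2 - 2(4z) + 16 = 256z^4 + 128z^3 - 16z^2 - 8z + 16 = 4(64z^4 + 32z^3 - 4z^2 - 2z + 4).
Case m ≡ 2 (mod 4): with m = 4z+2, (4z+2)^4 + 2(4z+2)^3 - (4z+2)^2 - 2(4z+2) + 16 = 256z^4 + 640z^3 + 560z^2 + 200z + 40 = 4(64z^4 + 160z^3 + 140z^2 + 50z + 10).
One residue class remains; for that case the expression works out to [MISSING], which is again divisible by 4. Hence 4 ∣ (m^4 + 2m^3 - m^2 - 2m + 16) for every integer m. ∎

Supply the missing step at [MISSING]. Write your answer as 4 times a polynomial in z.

4(64z^4 + 96z^3 + 44z^2 + 6z + 4)

The residues treated are {3, 0, 2}, so the missing case is m ≡ 1 (mod 4); write m = 4z+1.
Then (4z+1)^4 + 2(4z+1)^3 - (4z+1)^2 - 2(4z+1) + 16 = 256z^4 + 384z^3 + 176z^2 + 24z + 16 = 4(64z^4 + 96z^3 + 44z^2 + 6z + 4).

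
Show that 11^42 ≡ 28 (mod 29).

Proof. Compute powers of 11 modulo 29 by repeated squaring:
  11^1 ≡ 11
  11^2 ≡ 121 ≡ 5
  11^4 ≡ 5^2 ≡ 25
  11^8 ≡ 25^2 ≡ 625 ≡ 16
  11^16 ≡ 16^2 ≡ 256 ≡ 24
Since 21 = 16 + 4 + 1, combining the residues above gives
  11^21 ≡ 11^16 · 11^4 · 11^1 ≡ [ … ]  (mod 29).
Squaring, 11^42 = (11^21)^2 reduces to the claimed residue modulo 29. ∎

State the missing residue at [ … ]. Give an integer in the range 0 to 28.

11^16 · 11^4 · 11^1 ≡ 24 · 25 · 11 = 6600.
6600 mod 29 = 17, so 11^21 ≡ 17 (mod 29).

17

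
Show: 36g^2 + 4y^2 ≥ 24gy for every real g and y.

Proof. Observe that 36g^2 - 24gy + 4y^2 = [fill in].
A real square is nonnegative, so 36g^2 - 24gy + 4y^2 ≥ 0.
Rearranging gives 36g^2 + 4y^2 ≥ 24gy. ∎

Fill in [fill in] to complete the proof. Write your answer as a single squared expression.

(6g - 2y)^2

36g^2 - 24gy + 4y^2 is a perfect-square trinomial: the outer terms are (6g)^2 and (2y)^2, and the cross term is -2·6g·2y.
So 36g^2 - 24gy + 4y^2 = (6g - 2y)^2 ≥ 0.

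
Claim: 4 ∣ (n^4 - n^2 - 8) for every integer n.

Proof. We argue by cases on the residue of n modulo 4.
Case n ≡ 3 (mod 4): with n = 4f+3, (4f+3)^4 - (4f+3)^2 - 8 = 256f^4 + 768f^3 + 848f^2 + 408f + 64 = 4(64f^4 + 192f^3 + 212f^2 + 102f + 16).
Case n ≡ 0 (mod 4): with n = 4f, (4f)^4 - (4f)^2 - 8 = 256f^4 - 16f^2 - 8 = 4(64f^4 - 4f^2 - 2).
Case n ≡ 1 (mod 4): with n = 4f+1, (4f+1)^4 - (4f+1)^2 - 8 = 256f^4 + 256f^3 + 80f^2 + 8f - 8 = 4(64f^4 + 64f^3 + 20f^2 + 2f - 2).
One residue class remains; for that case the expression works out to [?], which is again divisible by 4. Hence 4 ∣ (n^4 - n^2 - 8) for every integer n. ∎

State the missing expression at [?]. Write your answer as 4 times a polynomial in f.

Only n ≡ 2 (mod 4) is unaccounted for. Put n = 4f+2:
(4f+2)^4 - (4f+2)^2 - 8 expands to 256f^4 + 512f^3 + 368f^2 + 112f + 4,
and factoring out 4 leaves 4(64f^4 + 128f^3 + 92f^2 + 28f + 1).

4(64f^4 + 128f^3 + 92f^2 + 28f + 1)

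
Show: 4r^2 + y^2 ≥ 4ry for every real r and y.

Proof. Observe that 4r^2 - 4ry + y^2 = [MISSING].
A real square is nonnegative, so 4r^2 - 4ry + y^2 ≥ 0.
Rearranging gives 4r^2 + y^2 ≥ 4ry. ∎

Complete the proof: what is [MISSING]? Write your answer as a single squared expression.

(2r - y)^2

4r^2 - 4ry + y^2 is a perfect-square trinomial: the outer terms are (2r)^2 and (y)^2, and the cross term is -2·2r·y.
So 4r^2 - 4ry + y^2 = (2r - y)^2 ≥ 0.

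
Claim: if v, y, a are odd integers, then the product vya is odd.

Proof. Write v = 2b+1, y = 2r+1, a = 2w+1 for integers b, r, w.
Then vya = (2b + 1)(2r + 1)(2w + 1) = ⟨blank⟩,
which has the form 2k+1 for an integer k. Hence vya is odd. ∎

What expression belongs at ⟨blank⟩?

Expanding: (2b + 1)(2r + 1)(2w + 1) = 8brw + 4br + 4bw + 2b + 4rw + 2r + 2w + 1.
Every term except the constant is even, so this is 2(4brw + 2br + 2bw + b + 2rw + r + w) + 1,
and 4brw + 2br + 2bw + b + 2rw + r + w ∈ ℤ gives the required form.

2(4brw + 2br + 2bw + b + 2rw + r + w) + 1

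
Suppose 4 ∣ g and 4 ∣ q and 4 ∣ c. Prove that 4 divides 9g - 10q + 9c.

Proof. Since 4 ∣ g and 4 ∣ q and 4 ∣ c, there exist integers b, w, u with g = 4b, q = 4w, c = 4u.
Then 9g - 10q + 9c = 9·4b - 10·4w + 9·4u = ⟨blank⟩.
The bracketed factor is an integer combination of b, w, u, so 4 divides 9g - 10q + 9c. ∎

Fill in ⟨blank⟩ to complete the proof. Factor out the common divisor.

Pull the common 4 out of every term: 9·4b - 10·4w + 9·4u = 4(9b + 9u - 10w).
9b + 9u - 10w is an integer, which exhibits the divisibility.

4(9b + 9u - 10w)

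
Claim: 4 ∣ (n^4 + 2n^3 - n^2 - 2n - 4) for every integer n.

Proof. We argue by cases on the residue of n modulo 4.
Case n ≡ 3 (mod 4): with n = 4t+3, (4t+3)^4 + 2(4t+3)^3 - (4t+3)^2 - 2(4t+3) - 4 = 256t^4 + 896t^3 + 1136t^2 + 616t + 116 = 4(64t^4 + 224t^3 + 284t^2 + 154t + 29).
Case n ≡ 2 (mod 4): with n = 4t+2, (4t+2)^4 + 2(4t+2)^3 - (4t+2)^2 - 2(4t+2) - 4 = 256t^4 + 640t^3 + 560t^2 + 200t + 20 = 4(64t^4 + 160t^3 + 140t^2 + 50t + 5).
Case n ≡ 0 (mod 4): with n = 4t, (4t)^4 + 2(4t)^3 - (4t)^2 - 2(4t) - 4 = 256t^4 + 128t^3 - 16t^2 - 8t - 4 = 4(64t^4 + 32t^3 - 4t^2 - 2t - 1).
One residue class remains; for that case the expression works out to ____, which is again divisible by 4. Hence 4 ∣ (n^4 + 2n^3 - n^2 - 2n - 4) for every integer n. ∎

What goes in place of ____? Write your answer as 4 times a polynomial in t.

The residues treated are {3, 2, 0}, so the missing case is n ≡ 1 (mod 4); write n = 4t+1.
Then (4t+1)^4 + 2(4t+1)^3 - (4t+1)^2 - 2(4t+1) - 4 = 256t^4 + 384t^3 + 176t^2 + 24t - 4 = 4(64t^4 + 96t^3 + 44t^2 + 6t - 1).

4(64t^4 + 96t^3 + 44t^2 + 6t - 1)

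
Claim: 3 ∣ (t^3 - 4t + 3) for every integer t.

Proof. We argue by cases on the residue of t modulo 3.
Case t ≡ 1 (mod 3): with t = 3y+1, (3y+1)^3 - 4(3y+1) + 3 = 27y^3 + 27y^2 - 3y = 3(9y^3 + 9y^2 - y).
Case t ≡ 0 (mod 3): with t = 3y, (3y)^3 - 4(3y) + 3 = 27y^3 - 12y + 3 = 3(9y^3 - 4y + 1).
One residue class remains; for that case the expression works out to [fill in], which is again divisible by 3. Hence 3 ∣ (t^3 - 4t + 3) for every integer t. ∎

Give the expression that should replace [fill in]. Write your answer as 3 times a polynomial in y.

Only t ≡ 2 (mod 3) is unaccounted for. Put t = 3y+2:
(3y+2)^3 - 4(3y+2) + 3 expands to 27y^3 + 54y^2 + 24y + 3,
and factoring out 3 leaves 3(9y^3 + 18y^2 + 8y + 1).

3(9y^3 + 18y^2 + 8y + 1)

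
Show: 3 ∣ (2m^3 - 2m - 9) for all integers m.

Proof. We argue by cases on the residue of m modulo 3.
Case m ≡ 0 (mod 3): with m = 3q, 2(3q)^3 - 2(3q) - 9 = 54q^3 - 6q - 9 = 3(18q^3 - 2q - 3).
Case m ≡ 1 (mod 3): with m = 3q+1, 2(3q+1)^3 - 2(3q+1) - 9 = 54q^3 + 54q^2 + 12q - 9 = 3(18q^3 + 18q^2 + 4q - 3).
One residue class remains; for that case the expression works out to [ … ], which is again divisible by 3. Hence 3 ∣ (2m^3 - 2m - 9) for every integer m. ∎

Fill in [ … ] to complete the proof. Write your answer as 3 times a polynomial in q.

3(18q^3 + 36q^2 + 22q + 1)

The residues treated are {0, 1}, so the missing case is m ≡ 2 (mod 3); write m = 3q+2.
Then 2(3q+2)^3 - 2(3q+2) - 9 = 54q^3 + 108q^2 + 66q + 3 = 3(18q^3 + 36q^2 + 22q + 1).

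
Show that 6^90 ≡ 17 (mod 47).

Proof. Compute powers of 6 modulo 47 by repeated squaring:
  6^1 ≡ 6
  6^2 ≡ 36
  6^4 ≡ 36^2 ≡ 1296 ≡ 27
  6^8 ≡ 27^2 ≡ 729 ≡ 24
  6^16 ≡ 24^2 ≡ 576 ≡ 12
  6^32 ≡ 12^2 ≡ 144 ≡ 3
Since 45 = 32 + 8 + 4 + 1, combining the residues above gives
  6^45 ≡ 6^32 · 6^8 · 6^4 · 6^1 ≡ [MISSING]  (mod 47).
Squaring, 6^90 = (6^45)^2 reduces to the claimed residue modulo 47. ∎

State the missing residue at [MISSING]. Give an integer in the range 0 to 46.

8

Multiply the listed residues: 3 · 24 · 27 · 6 = 72 → 1944 → 11664.
Reducing modulo 47: 11664 = 248·47 + 8, so 6^45 ≡ 8.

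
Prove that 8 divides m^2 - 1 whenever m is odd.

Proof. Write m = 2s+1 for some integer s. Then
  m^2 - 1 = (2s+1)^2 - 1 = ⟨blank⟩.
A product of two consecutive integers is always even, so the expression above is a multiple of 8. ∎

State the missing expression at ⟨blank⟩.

(2s+1)^2 - 1 = 4s^2 + 4s + 1 - 1 = 4s^2 + 4s = 4s(s+1).
Since s and s+1 are consecutive, s(s+1) is even, and 4·(even) is a multiple of 8.

4s(s + 1)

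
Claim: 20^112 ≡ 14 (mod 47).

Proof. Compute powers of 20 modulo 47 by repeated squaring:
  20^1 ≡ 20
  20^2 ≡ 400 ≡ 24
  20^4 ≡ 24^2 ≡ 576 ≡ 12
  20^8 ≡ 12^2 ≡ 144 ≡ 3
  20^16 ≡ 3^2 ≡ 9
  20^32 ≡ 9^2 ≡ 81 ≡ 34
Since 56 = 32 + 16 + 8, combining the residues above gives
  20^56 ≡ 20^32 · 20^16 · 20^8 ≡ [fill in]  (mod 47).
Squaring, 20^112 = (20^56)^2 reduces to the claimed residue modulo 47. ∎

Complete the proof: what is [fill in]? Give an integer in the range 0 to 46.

20^32 · 20^16 · 20^8 ≡ 34 · 9 · 3 = 918.
918 mod 47 = 25, so 20^56 ≡ 25 (mod 47).

25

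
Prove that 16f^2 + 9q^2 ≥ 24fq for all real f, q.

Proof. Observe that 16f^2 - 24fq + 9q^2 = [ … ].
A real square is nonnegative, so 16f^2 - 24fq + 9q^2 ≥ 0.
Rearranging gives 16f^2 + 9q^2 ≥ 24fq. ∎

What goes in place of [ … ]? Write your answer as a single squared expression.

16f^2 - 24fq + 9q^2 is a perfect-square trinomial: the outer terms are (4f)^2 and (3q)^2, and the cross term is -2·4f·3q.
So 16f^2 - 24fq + 9q^2 = (4f - 3q)^2 ≥ 0.

(4f - 3q)^2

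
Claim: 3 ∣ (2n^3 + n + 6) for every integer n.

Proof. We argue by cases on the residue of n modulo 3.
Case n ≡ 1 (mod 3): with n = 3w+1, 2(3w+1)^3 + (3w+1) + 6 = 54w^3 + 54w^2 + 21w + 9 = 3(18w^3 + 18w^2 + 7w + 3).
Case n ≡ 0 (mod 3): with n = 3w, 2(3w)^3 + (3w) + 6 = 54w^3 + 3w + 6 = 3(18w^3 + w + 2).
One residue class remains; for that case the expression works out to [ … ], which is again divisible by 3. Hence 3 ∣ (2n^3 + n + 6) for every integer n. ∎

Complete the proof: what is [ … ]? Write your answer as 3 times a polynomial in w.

3(18w^3 + 36w^2 + 25w + 8)

The residues treated are {1, 0}, so the missing case is n ≡ 2 (mod 3); write n = 3w+2.
Then 2(3w+2)^3 + (3w+2) + 6 = 54w^3 + 108w^2 + 75w + 24 = 3(18w^3 + 36w^2 + 25w + 8).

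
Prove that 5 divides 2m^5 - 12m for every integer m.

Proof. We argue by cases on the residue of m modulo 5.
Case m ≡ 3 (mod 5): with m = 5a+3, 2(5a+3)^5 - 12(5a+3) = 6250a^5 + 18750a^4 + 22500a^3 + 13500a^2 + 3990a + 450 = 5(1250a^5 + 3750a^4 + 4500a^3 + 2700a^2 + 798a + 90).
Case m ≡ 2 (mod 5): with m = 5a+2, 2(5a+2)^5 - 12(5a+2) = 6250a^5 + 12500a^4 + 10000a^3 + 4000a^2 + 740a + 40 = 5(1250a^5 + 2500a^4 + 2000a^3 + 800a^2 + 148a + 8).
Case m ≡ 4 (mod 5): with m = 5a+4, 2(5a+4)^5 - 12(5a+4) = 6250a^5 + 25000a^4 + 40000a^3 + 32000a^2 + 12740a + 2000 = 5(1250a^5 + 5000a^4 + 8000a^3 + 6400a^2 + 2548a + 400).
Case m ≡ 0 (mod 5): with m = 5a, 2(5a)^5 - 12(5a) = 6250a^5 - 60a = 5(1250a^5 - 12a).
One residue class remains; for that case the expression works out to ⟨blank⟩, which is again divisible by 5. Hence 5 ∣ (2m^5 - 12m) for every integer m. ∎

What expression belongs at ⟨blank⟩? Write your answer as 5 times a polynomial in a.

5(1250a^5 + 1250a^4 + 500a^3 + 100a^2 - 2a - 2)

Only m ≡ 1 (mod 5) is unaccounted for. Put m = 5a+1:
2(5a+1)^5 - 12(5a+1) expands to 6250a^5 + 6250a^4 + 2500a^3 + 500a^2 - 10a - 10,
and factoring out 5 leaves 5(1250a^5 + 1250a^4 + 500a^3 + 100a^2 - 2a - 2).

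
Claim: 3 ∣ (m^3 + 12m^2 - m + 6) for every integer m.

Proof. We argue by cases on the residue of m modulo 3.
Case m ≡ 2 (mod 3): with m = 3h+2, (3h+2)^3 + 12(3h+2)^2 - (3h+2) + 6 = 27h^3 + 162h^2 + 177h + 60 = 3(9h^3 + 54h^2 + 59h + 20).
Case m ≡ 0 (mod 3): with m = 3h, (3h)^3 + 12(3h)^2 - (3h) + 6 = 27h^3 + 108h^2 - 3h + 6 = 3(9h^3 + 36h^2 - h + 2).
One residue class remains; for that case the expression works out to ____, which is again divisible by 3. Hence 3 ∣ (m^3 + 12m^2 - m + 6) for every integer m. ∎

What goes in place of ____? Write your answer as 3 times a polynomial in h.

3(9h^3 + 45h^2 + 26h + 6)

The residues treated are {2, 0}, so the missing case is m ≡ 1 (mod 3); write m = 3h+1.
Then (3h+1)^3 + 12(3h+1)^2 - (3h+1) + 6 = 27h^3 + 135h^2 + 78h + 18 = 3(9h^3 + 45h^2 + 26h + 6).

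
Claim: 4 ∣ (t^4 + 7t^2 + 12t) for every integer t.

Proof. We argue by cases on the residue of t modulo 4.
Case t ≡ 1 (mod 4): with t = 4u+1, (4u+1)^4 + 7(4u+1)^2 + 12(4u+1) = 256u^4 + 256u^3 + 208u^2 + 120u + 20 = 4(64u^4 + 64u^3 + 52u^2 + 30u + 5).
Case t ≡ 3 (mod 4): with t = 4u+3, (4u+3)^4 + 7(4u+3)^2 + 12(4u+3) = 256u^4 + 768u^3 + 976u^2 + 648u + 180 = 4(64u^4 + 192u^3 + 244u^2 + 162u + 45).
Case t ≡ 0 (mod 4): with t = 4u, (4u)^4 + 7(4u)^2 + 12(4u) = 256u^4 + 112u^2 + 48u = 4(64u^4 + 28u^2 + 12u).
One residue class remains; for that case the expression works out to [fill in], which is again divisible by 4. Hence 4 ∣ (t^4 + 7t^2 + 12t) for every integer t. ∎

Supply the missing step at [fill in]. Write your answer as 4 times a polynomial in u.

4(64u^4 + 128u^3 + 124u^2 + 72u + 17)

Only t ≡ 2 (mod 4) is unaccounted for. Put t = 4u+2:
(4u+2)^4 + 7(4u+2)^2 + 12(4u+2) expands to 256u^4 + 512u^3 + 496u^2 + 288u + 68,
and factoring out 4 leaves 4(64u^4 + 128u^3 + 124u^2 + 72u + 17).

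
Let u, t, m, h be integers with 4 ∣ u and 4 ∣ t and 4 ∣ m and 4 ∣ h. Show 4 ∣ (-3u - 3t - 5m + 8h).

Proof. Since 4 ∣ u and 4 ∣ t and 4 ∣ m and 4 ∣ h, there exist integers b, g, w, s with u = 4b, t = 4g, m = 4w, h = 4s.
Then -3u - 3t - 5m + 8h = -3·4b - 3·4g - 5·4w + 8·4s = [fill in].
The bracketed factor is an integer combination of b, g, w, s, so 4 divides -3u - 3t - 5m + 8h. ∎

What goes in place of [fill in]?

Pull the common 4 out of every term: -3·4b - 3·4g - 5·4w + 8·4s = 4(-3b - 3g + 8s - 5w).
-3b - 3g + 8s - 5w is an integer, which exhibits the divisibility.

4(-3b - 3g + 8s - 5w)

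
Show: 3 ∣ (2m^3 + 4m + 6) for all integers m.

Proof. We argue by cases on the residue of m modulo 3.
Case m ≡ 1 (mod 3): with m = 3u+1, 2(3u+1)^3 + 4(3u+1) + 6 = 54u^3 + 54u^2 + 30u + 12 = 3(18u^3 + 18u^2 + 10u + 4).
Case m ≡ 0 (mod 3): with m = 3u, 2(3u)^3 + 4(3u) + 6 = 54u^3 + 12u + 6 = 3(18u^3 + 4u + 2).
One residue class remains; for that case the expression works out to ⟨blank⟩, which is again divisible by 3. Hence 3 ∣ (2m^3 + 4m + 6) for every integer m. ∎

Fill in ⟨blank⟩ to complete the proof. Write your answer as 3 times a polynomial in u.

Only m ≡ 2 (mod 3) is unaccounted for. Put m = 3u+2:
2(3u+2)^3 + 4(3u+2) + 6 expands to 54u^3 + 108u^2 + 84u + 30,
and factoring out 3 leaves 3(18u^3 + 36u^2 + 28u + 10).

3(18u^3 + 36u^2 + 28u + 10)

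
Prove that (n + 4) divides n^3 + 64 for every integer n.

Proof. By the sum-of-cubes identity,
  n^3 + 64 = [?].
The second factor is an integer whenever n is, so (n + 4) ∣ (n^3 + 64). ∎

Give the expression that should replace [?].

Polynomial division of n^3 + 64 by n + 4 leaves remainder 0 and quotient n^2 - 4n + 16.
Hence n^3 + 64 = (n + 4)(n^2 - 4n + 16).

(n + 4)(n^2 - 4n + 16)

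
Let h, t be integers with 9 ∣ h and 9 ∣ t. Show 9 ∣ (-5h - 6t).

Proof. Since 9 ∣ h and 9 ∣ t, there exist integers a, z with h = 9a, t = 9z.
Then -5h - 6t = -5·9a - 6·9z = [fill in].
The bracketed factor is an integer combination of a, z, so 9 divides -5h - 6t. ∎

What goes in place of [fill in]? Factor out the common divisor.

Each term has a factor of 9: -5·9a - 6·9z = 9·(-5a - 6z).
Since -5a - 6z is an integer, 9 ∣ (-5h - 6t).

9(-5a - 6z)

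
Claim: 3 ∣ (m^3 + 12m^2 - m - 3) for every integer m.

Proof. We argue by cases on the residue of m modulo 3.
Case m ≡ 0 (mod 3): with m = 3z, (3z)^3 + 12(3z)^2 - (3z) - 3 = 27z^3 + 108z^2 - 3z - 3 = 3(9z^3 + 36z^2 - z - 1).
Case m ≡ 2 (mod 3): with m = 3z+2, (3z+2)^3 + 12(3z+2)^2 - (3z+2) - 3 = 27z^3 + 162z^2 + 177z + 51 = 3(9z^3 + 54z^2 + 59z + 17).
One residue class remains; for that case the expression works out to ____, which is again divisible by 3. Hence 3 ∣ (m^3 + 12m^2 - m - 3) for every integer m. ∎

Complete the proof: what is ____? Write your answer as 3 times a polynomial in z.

3(9z^3 + 45z^2 + 26z + 3)

Only m ≡ 1 (mod 3) is unaccounted for. Put m = 3z+1:
(3z+1)^3 + 12(3z+1)^2 - (3z+1) - 3 expands to 27z^3 + 135z^2 + 78z + 9,
and factoring out 3 leaves 3(9z^3 + 45z^2 + 26z + 3).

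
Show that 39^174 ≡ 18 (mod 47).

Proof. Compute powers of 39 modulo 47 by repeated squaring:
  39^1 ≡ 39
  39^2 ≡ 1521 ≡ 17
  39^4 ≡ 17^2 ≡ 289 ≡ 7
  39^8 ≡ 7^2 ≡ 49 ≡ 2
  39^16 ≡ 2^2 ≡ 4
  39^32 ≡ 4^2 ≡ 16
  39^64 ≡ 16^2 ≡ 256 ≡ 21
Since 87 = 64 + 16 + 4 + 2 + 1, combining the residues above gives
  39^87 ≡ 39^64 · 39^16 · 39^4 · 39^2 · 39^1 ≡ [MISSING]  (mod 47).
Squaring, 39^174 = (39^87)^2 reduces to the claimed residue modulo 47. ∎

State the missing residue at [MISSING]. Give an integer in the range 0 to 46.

39^64 · 39^16 · 39^4 · 39^2 · 39^1 ≡ 21 · 4 · 7 · 17 · 39 = 389844.
389844 mod 47 = 26, so 39^87 ≡ 26 (mod 47).

26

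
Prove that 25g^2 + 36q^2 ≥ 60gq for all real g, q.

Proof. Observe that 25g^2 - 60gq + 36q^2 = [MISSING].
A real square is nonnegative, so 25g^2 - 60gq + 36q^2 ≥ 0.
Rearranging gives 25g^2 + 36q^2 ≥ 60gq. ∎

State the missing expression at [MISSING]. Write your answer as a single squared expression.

The leading and trailing coefficients are 5^2 and 6^2, and 60 = 2·5·6, so the trinomial is (5g - 6q)^2.
Hence 25g^2 - 60gq + 36q^2 ≥ 0.

(5g - 6q)^2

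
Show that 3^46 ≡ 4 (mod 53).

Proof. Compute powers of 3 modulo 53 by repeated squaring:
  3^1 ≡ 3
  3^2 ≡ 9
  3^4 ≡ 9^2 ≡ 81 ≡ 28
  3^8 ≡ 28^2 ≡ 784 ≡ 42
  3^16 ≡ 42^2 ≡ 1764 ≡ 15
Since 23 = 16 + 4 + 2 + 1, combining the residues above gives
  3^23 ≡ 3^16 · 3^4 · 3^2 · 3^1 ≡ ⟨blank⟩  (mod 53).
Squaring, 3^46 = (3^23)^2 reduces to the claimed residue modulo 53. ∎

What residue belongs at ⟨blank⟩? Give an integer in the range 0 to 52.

51

3^16 · 3^4 · 3^2 · 3^1 ≡ 15 · 28 · 9 · 3 = 11340.
11340 mod 53 = 51, so 3^23 ≡ 51 (mod 53).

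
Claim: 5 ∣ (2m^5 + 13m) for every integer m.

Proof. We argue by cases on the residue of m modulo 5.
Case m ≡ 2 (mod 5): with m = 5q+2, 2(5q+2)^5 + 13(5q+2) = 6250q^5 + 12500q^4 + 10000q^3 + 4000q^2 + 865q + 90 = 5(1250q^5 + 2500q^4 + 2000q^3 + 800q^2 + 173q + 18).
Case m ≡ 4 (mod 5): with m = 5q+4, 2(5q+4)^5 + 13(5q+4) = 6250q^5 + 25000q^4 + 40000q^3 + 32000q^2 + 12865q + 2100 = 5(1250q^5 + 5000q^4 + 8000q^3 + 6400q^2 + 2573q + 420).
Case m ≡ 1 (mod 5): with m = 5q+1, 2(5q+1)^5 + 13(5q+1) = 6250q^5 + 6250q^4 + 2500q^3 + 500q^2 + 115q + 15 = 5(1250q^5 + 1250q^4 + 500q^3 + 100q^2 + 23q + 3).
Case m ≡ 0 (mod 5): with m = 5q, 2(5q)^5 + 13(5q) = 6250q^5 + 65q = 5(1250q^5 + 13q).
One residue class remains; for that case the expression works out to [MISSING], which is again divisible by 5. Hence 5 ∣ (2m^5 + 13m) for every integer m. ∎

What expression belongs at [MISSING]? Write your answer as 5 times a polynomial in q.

5(1250q^5 + 3750q^4 + 4500q^3 + 2700q^2 + 823q + 105)

Only m ≡ 3 (mod 5) is unaccounted for. Put m = 5q+3:
2(5q+3)^5 + 13(5q+3) expands to 6250q^5 + 18750q^4 + 22500q^3 + 13500q^2 + 4115q + 525,
and factoring out 5 leaves 5(1250q^5 + 3750q^4 + 4500q^3 + 2700q^2 + 823q + 105).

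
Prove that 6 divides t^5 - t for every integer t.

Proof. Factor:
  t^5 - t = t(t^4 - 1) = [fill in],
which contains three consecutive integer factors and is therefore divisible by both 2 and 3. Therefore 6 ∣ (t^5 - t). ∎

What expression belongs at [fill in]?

t^4 - 1 = (t^2 - 1)(t^2 + 1), and t^2 - 1 = (t-1)(t+1).
So t(t^4 - 1) = (t - 1)t(t + 1)(t^2 + 1).

(t - 1)t(t + 1)(t^2 + 1)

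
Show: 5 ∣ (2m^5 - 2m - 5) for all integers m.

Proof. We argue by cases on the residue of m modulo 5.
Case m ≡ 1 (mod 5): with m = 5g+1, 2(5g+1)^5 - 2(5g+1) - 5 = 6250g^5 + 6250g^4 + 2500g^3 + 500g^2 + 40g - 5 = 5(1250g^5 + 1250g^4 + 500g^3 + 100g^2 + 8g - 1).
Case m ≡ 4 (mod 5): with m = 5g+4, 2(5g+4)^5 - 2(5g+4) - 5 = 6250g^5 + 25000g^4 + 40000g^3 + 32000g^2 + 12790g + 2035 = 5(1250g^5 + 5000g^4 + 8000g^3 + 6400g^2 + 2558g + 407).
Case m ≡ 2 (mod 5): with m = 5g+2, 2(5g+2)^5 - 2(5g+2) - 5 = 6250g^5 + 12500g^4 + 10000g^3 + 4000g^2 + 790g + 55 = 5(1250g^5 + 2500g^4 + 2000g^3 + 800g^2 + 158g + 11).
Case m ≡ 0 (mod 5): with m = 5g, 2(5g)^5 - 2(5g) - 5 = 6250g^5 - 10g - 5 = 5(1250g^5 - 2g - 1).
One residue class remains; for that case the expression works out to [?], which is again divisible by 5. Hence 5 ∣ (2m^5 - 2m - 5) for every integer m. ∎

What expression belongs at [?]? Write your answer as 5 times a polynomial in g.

The residues treated are {1, 4, 2, 0}, so the missing case is m ≡ 3 (mod 5); write m = 5g+3.
Then 2(5g+3)^5 - 2(5g+3) - 5 = 6250g^5 + 18750g^4 + 22500g^3 + 13500g^2 + 4040g + 475 = 5(1250g^5 + 3750g^4 + 4500g^3 + 2700g^2 + 808g + 95).

5(1250g^5 + 3750g^4 + 4500g^3 + 2700g^2 + 808g + 95)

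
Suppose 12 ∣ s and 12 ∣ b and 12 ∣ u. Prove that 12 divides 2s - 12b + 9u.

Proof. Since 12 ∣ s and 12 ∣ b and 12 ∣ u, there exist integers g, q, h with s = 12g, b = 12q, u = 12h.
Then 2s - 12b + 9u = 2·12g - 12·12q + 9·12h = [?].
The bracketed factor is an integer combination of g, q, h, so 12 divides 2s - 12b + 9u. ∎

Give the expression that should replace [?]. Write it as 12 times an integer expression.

Each term has a factor of 12: 2·12g - 12·12q + 9·12h = 12·(2g + 9h - 12q).
Since 2g + 9h - 12q is an integer, 12 ∣ (2s - 12b + 9u).

12(2g + 9h - 12q)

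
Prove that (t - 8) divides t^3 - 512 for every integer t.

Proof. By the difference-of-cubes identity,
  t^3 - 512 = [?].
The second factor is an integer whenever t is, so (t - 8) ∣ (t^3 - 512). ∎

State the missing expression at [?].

(t - 8)(t^2 + 8t + 64)

a^3 - b^3 = (a - b)(a^2 + ab + b^2). With a = t, b = 8:
t^3 - 512 = (t - 8)(t^2 + 8t + 64).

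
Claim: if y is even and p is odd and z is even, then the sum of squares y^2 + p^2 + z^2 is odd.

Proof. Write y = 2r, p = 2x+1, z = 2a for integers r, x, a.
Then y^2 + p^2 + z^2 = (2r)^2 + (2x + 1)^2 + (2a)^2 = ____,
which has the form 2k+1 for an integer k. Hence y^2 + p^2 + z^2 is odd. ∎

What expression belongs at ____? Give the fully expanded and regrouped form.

Expanding: (2r)^2 + (2x + 1)^2 + (2a)^2 = 4a^2 + 4r^2 + 4x^2 + 4x + 1.
Every term except the constant is even, so this is 2(2a^2 + 2r^2 + 2x^2 + 2x) + 1,
and 2a^2 + 2r^2 + 2x^2 + 2x ∈ ℤ gives the required form.

2(2a^2 + 2r^2 + 2x^2 + 2x) + 1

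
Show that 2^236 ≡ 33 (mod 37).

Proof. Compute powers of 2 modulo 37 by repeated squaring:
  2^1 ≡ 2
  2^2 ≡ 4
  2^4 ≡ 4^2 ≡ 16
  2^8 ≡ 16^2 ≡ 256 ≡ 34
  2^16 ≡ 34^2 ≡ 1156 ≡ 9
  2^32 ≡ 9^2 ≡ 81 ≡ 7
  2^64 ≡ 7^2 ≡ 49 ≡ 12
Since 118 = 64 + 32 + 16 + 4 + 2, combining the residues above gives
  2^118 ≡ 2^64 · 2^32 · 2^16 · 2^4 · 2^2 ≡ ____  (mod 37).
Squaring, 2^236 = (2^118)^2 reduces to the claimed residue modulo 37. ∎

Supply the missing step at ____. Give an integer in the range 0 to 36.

25

Multiply the listed residues: 12 · 7 · 9 · 16 · 4 = 84 → 756 → 12096 → 48384.
Reducing modulo 37: 48384 = 1307·37 + 25, so 2^118 ≡ 25.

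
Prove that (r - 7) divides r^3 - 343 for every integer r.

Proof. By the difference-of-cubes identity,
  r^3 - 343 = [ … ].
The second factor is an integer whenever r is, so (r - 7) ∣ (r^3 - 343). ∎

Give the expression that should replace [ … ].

(r - 7)(r^2 + 7r + 49)

a^3 - b^3 = (a - b)(a^2 + ab + b^2). With a = r, b = 7:
r^3 - 343 = (r - 7)(r^2 + 7r + 49).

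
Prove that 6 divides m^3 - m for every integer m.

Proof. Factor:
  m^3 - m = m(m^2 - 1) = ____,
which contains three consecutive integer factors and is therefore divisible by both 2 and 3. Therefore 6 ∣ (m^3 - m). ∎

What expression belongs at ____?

m(m^2 - 1) = m(m - 1)(m + 1) = (m - 1)m(m + 1).
These three factors are consecutive integers, so their product is divisible by 6.

(m - 1)m(m + 1)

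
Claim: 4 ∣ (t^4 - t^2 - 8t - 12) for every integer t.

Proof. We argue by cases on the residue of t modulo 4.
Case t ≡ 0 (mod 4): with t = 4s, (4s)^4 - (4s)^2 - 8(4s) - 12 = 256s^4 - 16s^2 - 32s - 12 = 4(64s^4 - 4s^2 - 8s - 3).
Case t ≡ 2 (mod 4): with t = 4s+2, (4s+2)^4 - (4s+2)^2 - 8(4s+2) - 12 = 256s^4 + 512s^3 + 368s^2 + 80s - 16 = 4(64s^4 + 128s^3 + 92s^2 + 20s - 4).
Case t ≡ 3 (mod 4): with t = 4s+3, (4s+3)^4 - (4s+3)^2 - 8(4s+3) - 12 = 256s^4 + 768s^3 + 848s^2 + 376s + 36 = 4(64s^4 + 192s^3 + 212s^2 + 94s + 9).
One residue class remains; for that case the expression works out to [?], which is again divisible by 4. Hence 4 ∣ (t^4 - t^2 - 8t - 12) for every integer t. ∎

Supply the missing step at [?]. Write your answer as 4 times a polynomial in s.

The residues treated are {0, 2, 3}, so the missing case is t ≡ 1 (mod 4); write t = 4s+1.
Then (4s+1)^4 - (4s+1)^2 - 8(4s+1) - 12 = 256s^4 + 256s^3 + 80s^2 - 24s - 20 = 4(64s^4 + 64s^3 + 20s^2 - 6s - 5).

4(64s^4 + 64s^3 + 20s^2 - 6s - 5)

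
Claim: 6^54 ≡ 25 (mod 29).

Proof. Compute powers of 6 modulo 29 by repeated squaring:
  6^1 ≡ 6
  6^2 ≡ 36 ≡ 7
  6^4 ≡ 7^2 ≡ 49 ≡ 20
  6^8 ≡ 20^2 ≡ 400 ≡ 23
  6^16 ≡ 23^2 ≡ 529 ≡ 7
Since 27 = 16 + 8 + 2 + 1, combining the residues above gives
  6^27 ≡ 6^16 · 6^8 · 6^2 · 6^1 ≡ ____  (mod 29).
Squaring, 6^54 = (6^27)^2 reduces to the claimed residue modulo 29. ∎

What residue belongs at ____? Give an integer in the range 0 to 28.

Multiply the listed residues: 7 · 23 · 7 · 6 = 161 → 1127 → 6762.
Reducing modulo 29: 6762 = 233·29 + 5, so 6^27 ≡ 5.

5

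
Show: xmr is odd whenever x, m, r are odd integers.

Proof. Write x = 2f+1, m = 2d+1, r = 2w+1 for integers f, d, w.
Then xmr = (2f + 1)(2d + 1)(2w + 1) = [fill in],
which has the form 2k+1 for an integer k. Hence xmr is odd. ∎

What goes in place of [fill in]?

2(4dfw + 2df + 2dw + d + 2fw + f + w) + 1

Expanding: (2f + 1)(2d + 1)(2w + 1) = 8dfw + 4df + 4dw + 2d + 4fw + 2f + 2w + 1.
Every term except the constant is even, so this is 2(4dfw + 2df + 2dw + d + 2fw + f + w) + 1,
and 4dfw + 2df + 2dw + d + 2fw + f + w ∈ ℤ gives the required form.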